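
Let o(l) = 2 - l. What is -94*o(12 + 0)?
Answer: 940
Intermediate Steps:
-94*o(12 + 0) = -94*(2 - (12 + 0)) = -94*(2 - 1*12) = -94*(2 - 12) = -94*(-10) = 940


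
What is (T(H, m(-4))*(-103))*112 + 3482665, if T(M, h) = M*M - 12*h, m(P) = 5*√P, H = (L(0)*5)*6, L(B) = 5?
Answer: -256077335 + 1384320*I ≈ -2.5608e+8 + 1.3843e+6*I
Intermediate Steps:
H = 150 (H = (5*5)*6 = 25*6 = 150)
T(M, h) = M² - 12*h
(T(H, m(-4))*(-103))*112 + 3482665 = ((150² - 60*√(-4))*(-103))*112 + 3482665 = ((22500 - 60*2*I)*(-103))*112 + 3482665 = ((22500 - 120*I)*(-103))*112 + 3482665 = (-2317500 + 12360*I)*112 + 3482665 = (-259560000 + 1384320*I) + 3482665 = -256077335 + 1384320*I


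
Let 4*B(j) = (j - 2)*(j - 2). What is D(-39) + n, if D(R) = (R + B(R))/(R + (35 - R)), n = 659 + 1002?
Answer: 46813/28 ≈ 1671.9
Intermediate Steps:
n = 1661
B(j) = (-2 + j)²/4 (B(j) = ((j - 2)*(j - 2))/4 = ((-2 + j)*(-2 + j))/4 = (-2 + j)²/4)
D(R) = R/35 + (-2 + R)²/140 (D(R) = (R + (-2 + R)²/4)/(R + (35 - R)) = (R + (-2 + R)²/4)/35 = (R + (-2 + R)²/4)*(1/35) = R/35 + (-2 + R)²/140)
D(-39) + n = (1/35 + (1/140)*(-39)²) + 1661 = (1/35 + (1/140)*1521) + 1661 = (1/35 + 1521/140) + 1661 = 305/28 + 1661 = 46813/28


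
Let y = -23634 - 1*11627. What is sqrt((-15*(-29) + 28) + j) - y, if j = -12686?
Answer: 35261 + I*sqrt(12223) ≈ 35261.0 + 110.56*I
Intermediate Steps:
y = -35261 (y = -23634 - 11627 = -35261)
sqrt((-15*(-29) + 28) + j) - y = sqrt((-15*(-29) + 28) - 12686) - 1*(-35261) = sqrt((435 + 28) - 12686) + 35261 = sqrt(463 - 12686) + 35261 = sqrt(-12223) + 35261 = I*sqrt(12223) + 35261 = 35261 + I*sqrt(12223)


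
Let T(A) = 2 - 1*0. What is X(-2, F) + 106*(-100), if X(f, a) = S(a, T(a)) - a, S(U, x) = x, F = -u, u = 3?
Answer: -10595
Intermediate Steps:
F = -3 (F = -1*3 = -3)
T(A) = 2 (T(A) = 2 + 0 = 2)
X(f, a) = 2 - a
X(-2, F) + 106*(-100) = (2 - 1*(-3)) + 106*(-100) = (2 + 3) - 10600 = 5 - 10600 = -10595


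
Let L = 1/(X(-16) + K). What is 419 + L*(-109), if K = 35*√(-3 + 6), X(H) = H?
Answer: 1430817/3419 - 3815*√3/3419 ≈ 416.56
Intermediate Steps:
K = 35*√3 ≈ 60.622
L = 1/(-16 + 35*√3) ≈ 0.022411
419 + L*(-109) = 419 + (16/3419 + 35*√3/3419)*(-109) = 419 + (-1744/3419 - 3815*√3/3419) = 1430817/3419 - 3815*√3/3419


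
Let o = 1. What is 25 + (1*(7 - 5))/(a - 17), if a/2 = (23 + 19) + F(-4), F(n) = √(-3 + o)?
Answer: 112559/4497 - 4*I*√2/4497 ≈ 25.03 - 0.0012579*I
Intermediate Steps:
F(n) = I*√2 (F(n) = √(-3 + 1) = √(-2) = I*√2)
a = 84 + 2*I*√2 (a = 2*((23 + 19) + I*√2) = 2*(42 + I*√2) = 84 + 2*I*√2 ≈ 84.0 + 2.8284*I)
25 + (1*(7 - 5))/(a - 17) = 25 + (1*(7 - 5))/((84 + 2*I*√2) - 17) = 25 + (1*2)/(67 + 2*I*√2) = 25 + 2/(67 + 2*I*√2)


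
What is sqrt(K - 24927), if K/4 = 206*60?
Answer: sqrt(24513) ≈ 156.57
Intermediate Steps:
K = 49440 (K = 4*(206*60) = 4*12360 = 49440)
sqrt(K - 24927) = sqrt(49440 - 24927) = sqrt(24513)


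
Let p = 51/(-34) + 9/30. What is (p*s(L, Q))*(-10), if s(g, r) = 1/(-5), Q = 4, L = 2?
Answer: -12/5 ≈ -2.4000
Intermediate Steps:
p = -6/5 (p = 51*(-1/34) + 9*(1/30) = -3/2 + 3/10 = -6/5 ≈ -1.2000)
s(g, r) = -⅕
(p*s(L, Q))*(-10) = -6/5*(-⅕)*(-10) = (6/25)*(-10) = -12/5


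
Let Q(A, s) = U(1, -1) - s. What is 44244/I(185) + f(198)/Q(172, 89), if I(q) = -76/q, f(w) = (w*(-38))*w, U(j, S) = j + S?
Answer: -153814077/1691 ≈ -90960.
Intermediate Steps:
U(j, S) = S + j
f(w) = -38*w**2 (f(w) = (-38*w)*w = -38*w**2)
Q(A, s) = -s (Q(A, s) = (-1 + 1) - s = 0 - s = -s)
44244/I(185) + f(198)/Q(172, 89) = 44244/((-76/185)) + (-38*198**2)/((-1*89)) = 44244/((-76*1/185)) - 38*39204/(-89) = 44244/(-76/185) - 1489752*(-1/89) = 44244*(-185/76) + 1489752/89 = -2046285/19 + 1489752/89 = -153814077/1691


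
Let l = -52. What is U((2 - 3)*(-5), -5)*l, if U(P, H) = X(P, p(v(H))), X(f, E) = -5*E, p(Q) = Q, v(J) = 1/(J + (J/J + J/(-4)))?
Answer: -1040/11 ≈ -94.545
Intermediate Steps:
v(J) = 1/(1 + 3*J/4) (v(J) = 1/(J + (1 + J*(-1/4))) = 1/(J + (1 - J/4)) = 1/(1 + 3*J/4))
U(P, H) = -20/(4 + 3*H)
U((2 - 3)*(-5), -5)*l = -20/(4 + 3*(-5))*(-52) = -20/(4 - 15)*(-52) = -20/(-11)*(-52) = -20*(-1/11)*(-52) = (20/11)*(-52) = -1040/11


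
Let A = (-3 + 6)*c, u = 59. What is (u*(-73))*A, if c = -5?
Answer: 64605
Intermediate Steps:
A = -15 (A = (-3 + 6)*(-5) = 3*(-5) = -15)
(u*(-73))*A = (59*(-73))*(-15) = -4307*(-15) = 64605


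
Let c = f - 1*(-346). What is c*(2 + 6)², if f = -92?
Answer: 16256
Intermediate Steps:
c = 254 (c = -92 - 1*(-346) = -92 + 346 = 254)
c*(2 + 6)² = 254*(2 + 6)² = 254*8² = 254*64 = 16256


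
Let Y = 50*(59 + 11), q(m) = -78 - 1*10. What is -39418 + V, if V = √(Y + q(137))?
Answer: -39418 + 2*√853 ≈ -39360.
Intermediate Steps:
q(m) = -88 (q(m) = -78 - 10 = -88)
Y = 3500 (Y = 50*70 = 3500)
V = 2*√853 (V = √(3500 - 88) = √3412 = 2*√853 ≈ 58.412)
-39418 + V = -39418 + 2*√853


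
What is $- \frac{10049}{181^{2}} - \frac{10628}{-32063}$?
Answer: $\frac{25982821}{1050415943} \approx 0.024736$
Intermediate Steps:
$- \frac{10049}{181^{2}} - \frac{10628}{-32063} = - \frac{10049}{32761} - - \frac{10628}{32063} = \left(-10049\right) \frac{1}{32761} + \frac{10628}{32063} = - \frac{10049}{32761} + \frac{10628}{32063} = \frac{25982821}{1050415943}$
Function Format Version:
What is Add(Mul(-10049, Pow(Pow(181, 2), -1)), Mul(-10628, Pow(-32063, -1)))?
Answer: Rational(25982821, 1050415943) ≈ 0.024736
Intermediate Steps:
Add(Mul(-10049, Pow(Pow(181, 2), -1)), Mul(-10628, Pow(-32063, -1))) = Add(Mul(-10049, Pow(32761, -1)), Mul(-10628, Rational(-1, 32063))) = Add(Mul(-10049, Rational(1, 32761)), Rational(10628, 32063)) = Add(Rational(-10049, 32761), Rational(10628, 32063)) = Rational(25982821, 1050415943)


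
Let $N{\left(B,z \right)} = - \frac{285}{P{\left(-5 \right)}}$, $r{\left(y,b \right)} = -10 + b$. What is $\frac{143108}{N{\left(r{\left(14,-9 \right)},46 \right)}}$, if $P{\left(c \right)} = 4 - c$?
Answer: $- \frac{22596}{5} \approx -4519.2$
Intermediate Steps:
$N{\left(B,z \right)} = - \frac{95}{3}$ ($N{\left(B,z \right)} = - \frac{285}{4 - -5} = - \frac{285}{4 + 5} = - \frac{285}{9} = \left(-285\right) \frac{1}{9} = - \frac{95}{3}$)
$\frac{143108}{N{\left(r{\left(14,-9 \right)},46 \right)}} = \frac{143108}{- \frac{95}{3}} = 143108 \left(- \frac{3}{95}\right) = - \frac{22596}{5}$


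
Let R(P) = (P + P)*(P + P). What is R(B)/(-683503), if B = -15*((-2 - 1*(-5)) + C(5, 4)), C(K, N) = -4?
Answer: -900/683503 ≈ -0.0013167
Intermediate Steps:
B = 15 (B = -15*((-2 - 1*(-5)) - 4) = -15*((-2 + 5) - 4) = -15*(3 - 4) = -15*(-1) = 15)
R(P) = 4*P**2 (R(P) = (2*P)*(2*P) = 4*P**2)
R(B)/(-683503) = (4*15**2)/(-683503) = (4*225)*(-1/683503) = 900*(-1/683503) = -900/683503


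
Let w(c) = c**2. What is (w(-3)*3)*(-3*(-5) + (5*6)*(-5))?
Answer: -3645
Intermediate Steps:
(w(-3)*3)*(-3*(-5) + (5*6)*(-5)) = ((-3)**2*3)*(-3*(-5) + (5*6)*(-5)) = (9*3)*(15 + 30*(-5)) = 27*(15 - 150) = 27*(-135) = -3645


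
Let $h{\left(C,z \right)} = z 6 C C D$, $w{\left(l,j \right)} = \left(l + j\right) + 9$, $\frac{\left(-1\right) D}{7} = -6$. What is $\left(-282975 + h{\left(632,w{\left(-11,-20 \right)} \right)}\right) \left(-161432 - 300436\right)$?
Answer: $1022894270490708$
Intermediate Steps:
$D = 42$ ($D = \left(-7\right) \left(-6\right) = 42$)
$w{\left(l,j \right)} = 9 + j + l$ ($w{\left(l,j \right)} = \left(j + l\right) + 9 = 9 + j + l$)
$h{\left(C,z \right)} = 252 z C^{2}$ ($h{\left(C,z \right)} = z 6 C C 42 = 6 z C C 42 = 6 C z C 42 = 6 z C^{2} \cdot 42 = 252 z C^{2}$)
$\left(-282975 + h{\left(632,w{\left(-11,-20 \right)} \right)}\right) \left(-161432 - 300436\right) = \left(-282975 + 252 \left(9 - 20 - 11\right) 632^{2}\right) \left(-161432 - 300436\right) = \left(-282975 + 252 \left(-22\right) 399424\right) \left(-461868\right) = \left(-282975 - 2214406656\right) \left(-461868\right) = \left(-2214689631\right) \left(-461868\right) = 1022894270490708$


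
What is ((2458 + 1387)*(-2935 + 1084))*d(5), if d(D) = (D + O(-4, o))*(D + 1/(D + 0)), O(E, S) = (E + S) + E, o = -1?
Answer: 148035576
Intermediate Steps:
O(E, S) = S + 2*E
d(D) = (-9 + D)*(D + 1/D) (d(D) = (D + (-1 + 2*(-4)))*(D + 1/(D + 0)) = (D + (-1 - 8))*(D + 1/D) = (D - 9)*(D + 1/D) = (-9 + D)*(D + 1/D))
((2458 + 1387)*(-2935 + 1084))*d(5) = ((2458 + 1387)*(-2935 + 1084))*(1 + 5**2 - 9*5 - 9/5) = (3845*(-1851))*(1 + 25 - 45 - 9*1/5) = -7117095*(1 + 25 - 45 - 9/5) = -7117095*(-104/5) = 148035576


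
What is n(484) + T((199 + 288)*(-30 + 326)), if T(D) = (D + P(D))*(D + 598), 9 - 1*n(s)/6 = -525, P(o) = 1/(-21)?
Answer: 146061988178/7 ≈ 2.0866e+10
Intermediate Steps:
P(o) = -1/21
n(s) = 3204 (n(s) = 54 - 6*(-525) = 54 + 3150 = 3204)
T(D) = (598 + D)*(-1/21 + D) (T(D) = (D - 1/21)*(D + 598) = (-1/21 + D)*(598 + D) = (598 + D)*(-1/21 + D))
n(484) + T((199 + 288)*(-30 + 326)) = 3204 + (-598/21 + ((199 + 288)*(-30 + 326))² + 12557*((199 + 288)*(-30 + 326))/21) = 3204 + (-598/21 + (487*296)² + 12557*(487*296)/21) = 3204 + (-598/21 + 144152² + (12557/21)*144152) = 3204 + (-598/21 + 20779799104 + 1810116664/21) = 3204 + 146061965750/7 = 146061988178/7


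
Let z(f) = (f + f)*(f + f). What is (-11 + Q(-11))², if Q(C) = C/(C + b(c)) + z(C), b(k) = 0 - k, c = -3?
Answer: 14402025/64 ≈ 2.2503e+5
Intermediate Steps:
z(f) = 4*f² (z(f) = (2*f)*(2*f) = 4*f²)
b(k) = -k
Q(C) = 4*C² + C/(3 + C) (Q(C) = C/(C - 1*(-3)) + 4*C² = C/(C + 3) + 4*C² = C/(3 + C) + 4*C² = 4*C² + C/(3 + C))
(-11 + Q(-11))² = (-11 - 11*(1 + 4*(-11)² + 12*(-11))/(3 - 11))² = (-11 - 11*(1 + 4*121 - 132)/(-8))² = (-11 - 11*(-⅛)*(1 + 484 - 132))² = (-11 - 11*(-⅛)*353)² = (-11 + 3883/8)² = (3795/8)² = 14402025/64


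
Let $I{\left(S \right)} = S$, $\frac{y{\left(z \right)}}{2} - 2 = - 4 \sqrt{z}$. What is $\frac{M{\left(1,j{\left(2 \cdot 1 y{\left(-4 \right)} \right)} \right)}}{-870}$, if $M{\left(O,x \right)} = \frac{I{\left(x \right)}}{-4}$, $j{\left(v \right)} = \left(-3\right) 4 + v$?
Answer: $- \frac{1}{870} - \frac{4 i}{435} \approx -0.0011494 - 0.0091954 i$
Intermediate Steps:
$y{\left(z \right)} = 4 - 8 \sqrt{z}$ ($y{\left(z \right)} = 4 + 2 \left(- 4 \sqrt{z}\right) = 4 - 8 \sqrt{z}$)
$j{\left(v \right)} = -12 + v$
$M{\left(O,x \right)} = - \frac{x}{4}$ ($M{\left(O,x \right)} = \frac{x}{-4} = x \left(- \frac{1}{4}\right) = - \frac{x}{4}$)
$\frac{M{\left(1,j{\left(2 \cdot 1 y{\left(-4 \right)} \right)} \right)}}{-870} = \frac{\left(- \frac{1}{4}\right) \left(-12 + 2 \cdot 1 \left(4 - 8 \sqrt{-4}\right)\right)}{-870} = - \frac{-12 + 2 \left(4 - 8 \cdot 2 i\right)}{4} \left(- \frac{1}{870}\right) = - \frac{-12 + 2 \left(4 - 16 i\right)}{4} \left(- \frac{1}{870}\right) = - \frac{-12 + \left(8 - 32 i\right)}{4} \left(- \frac{1}{870}\right) = - \frac{-4 - 32 i}{4} \left(- \frac{1}{870}\right) = \left(1 + 8 i\right) \left(- \frac{1}{870}\right) = - \frac{1}{870} - \frac{4 i}{435}$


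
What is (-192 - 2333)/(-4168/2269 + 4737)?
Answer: -1145845/2148817 ≈ -0.53324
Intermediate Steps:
(-192 - 2333)/(-4168/2269 + 4737) = -2525/(-4168*1/2269 + 4737) = -2525/(-4168/2269 + 4737) = -2525/10744085/2269 = -2525*2269/10744085 = -1145845/2148817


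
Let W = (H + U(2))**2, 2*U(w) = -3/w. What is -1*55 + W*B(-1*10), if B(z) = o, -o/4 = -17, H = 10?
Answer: 23053/4 ≈ 5763.3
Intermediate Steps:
U(w) = -3/(2*w) (U(w) = (-3/w)/2 = -3/(2*w))
o = 68 (o = -4*(-17) = 68)
B(z) = 68
W = 1369/16 (W = (10 - 3/2/2)**2 = (10 - 3/2*1/2)**2 = (10 - 3/4)**2 = (37/4)**2 = 1369/16 ≈ 85.563)
-1*55 + W*B(-1*10) = -1*55 + (1369/16)*68 = -55 + 23273/4 = 23053/4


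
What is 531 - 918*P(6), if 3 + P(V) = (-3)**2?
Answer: -4977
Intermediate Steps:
P(V) = 6 (P(V) = -3 + (-3)**2 = -3 + 9 = 6)
531 - 918*P(6) = 531 - 918*6 = 531 - 5508 = -4977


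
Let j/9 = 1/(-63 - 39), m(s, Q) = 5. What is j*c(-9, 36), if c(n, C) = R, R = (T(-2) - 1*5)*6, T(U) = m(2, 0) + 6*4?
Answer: -216/17 ≈ -12.706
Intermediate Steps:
T(U) = 29 (T(U) = 5 + 6*4 = 5 + 24 = 29)
R = 144 (R = (29 - 1*5)*6 = (29 - 5)*6 = 24*6 = 144)
c(n, C) = 144
j = -3/34 (j = 9/(-63 - 39) = 9/(-102) = 9*(-1/102) = -3/34 ≈ -0.088235)
j*c(-9, 36) = -3/34*144 = -216/17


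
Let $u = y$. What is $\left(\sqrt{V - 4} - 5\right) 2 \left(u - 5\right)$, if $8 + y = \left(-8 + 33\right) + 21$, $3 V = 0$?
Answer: $-330 + 132 i \approx -330.0 + 132.0 i$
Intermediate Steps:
$V = 0$ ($V = \frac{1}{3} \cdot 0 = 0$)
$y = 38$ ($y = -8 + \left(\left(-8 + 33\right) + 21\right) = -8 + \left(25 + 21\right) = -8 + 46 = 38$)
$u = 38$
$\left(\sqrt{V - 4} - 5\right) 2 \left(u - 5\right) = \left(\sqrt{0 - 4} - 5\right) 2 \left(38 - 5\right) = \left(\sqrt{-4} - 5\right) 2 \cdot 33 = \left(2 i - 5\right) 2 \cdot 33 = \left(-5 + 2 i\right) 2 \cdot 33 = \left(-10 + 4 i\right) 33 = -330 + 132 i$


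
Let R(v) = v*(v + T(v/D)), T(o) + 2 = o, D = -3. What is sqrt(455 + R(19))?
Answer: sqrt(5919)/3 ≈ 25.645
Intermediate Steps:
T(o) = -2 + o
R(v) = v*(-2 + 2*v/3) (R(v) = v*(v + (-2 + v/(-3))) = v*(v + (-2 + v*(-1/3))) = v*(v + (-2 - v/3)) = v*(-2 + 2*v/3))
sqrt(455 + R(19)) = sqrt(455 + (2/3)*19*(-3 + 19)) = sqrt(455 + (2/3)*19*16) = sqrt(455 + 608/3) = sqrt(1973/3) = sqrt(5919)/3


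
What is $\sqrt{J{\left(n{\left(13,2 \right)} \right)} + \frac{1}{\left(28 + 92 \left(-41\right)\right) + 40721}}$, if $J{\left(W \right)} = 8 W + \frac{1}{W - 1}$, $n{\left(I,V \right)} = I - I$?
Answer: $\frac{4 i \sqrt{85453847}}{36977} \approx 0.99999 i$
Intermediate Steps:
$n{\left(I,V \right)} = 0$
$J{\left(W \right)} = \frac{1}{-1 + W} + 8 W$ ($J{\left(W \right)} = 8 W + \frac{1}{-1 + W} = \frac{1}{-1 + W} + 8 W$)
$\sqrt{J{\left(n{\left(13,2 \right)} \right)} + \frac{1}{\left(28 + 92 \left(-41\right)\right) + 40721}} = \sqrt{\frac{1 - 0 + 8 \cdot 0^{2}}{-1 + 0} + \frac{1}{\left(28 + 92 \left(-41\right)\right) + 40721}} = \sqrt{\frac{1 + 0 + 8 \cdot 0}{-1} + \frac{1}{\left(28 - 3772\right) + 40721}} = \sqrt{- (1 + 0 + 0) + \frac{1}{-3744 + 40721}} = \sqrt{\left(-1\right) 1 + \frac{1}{36977}} = \sqrt{-1 + \frac{1}{36977}} = \sqrt{- \frac{36976}{36977}} = \frac{4 i \sqrt{85453847}}{36977}$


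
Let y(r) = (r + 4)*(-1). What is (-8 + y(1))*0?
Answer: 0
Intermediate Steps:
y(r) = -4 - r (y(r) = (4 + r)*(-1) = -4 - r)
(-8 + y(1))*0 = (-8 + (-4 - 1*1))*0 = (-8 + (-4 - 1))*0 = (-8 - 5)*0 = -13*0 = 0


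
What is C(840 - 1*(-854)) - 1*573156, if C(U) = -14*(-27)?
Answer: -572778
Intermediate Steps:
C(U) = 378
C(840 - 1*(-854)) - 1*573156 = 378 - 1*573156 = 378 - 573156 = -572778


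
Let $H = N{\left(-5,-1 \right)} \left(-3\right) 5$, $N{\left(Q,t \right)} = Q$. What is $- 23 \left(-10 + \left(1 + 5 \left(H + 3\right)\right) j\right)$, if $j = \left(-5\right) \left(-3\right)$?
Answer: $-134665$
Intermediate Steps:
$j = 15$
$H = 75$ ($H = \left(-5\right) \left(-3\right) 5 = 15 \cdot 5 = 75$)
$- 23 \left(-10 + \left(1 + 5 \left(H + 3\right)\right) j\right) = - 23 \left(-10 + \left(1 + 5 \left(75 + 3\right)\right) 15\right) = - 23 \left(-10 + \left(1 + 5 \cdot 78\right) 15\right) = - 23 \left(-10 + \left(1 + 390\right) 15\right) = - 23 \left(-10 + 391 \cdot 15\right) = - 23 \left(-10 + 5865\right) = \left(-23\right) 5855 = -134665$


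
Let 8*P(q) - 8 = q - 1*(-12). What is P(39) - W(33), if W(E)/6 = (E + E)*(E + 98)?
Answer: -414949/8 ≈ -51869.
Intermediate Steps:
P(q) = 5/2 + q/8 (P(q) = 1 + (q - 1*(-12))/8 = 1 + (q + 12)/8 = 1 + (12 + q)/8 = 1 + (3/2 + q/8) = 5/2 + q/8)
W(E) = 12*E*(98 + E) (W(E) = 6*((E + E)*(E + 98)) = 6*((2*E)*(98 + E)) = 6*(2*E*(98 + E)) = 12*E*(98 + E))
P(39) - W(33) = (5/2 + (⅛)*39) - 12*33*(98 + 33) = (5/2 + 39/8) - 12*33*131 = 59/8 - 1*51876 = 59/8 - 51876 = -414949/8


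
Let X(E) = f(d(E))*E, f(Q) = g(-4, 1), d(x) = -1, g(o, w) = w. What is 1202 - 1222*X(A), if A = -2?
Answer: 3646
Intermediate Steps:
f(Q) = 1
X(E) = E (X(E) = 1*E = E)
1202 - 1222*X(A) = 1202 - 1222*(-2) = 1202 + 2444 = 3646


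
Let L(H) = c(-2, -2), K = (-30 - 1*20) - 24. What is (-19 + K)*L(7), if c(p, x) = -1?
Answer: 93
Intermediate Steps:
K = -74 (K = (-30 - 20) - 24 = -50 - 24 = -74)
L(H) = -1
(-19 + K)*L(7) = (-19 - 74)*(-1) = -93*(-1) = 93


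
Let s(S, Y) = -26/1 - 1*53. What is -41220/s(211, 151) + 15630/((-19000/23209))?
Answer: -2787459693/150100 ≈ -18571.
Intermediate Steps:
s(S, Y) = -79 (s(S, Y) = -26*1 - 53 = -26 - 53 = -79)
-41220/s(211, 151) + 15630/((-19000/23209)) = -41220/(-79) + 15630/((-19000/23209)) = -41220*(-1/79) + 15630/((-19000*1/23209)) = 41220/79 + 15630/(-19000/23209) = 41220/79 + 15630*(-23209/19000) = 41220/79 - 36275667/1900 = -2787459693/150100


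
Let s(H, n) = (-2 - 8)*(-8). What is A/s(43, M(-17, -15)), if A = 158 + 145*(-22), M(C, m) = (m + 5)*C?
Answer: -379/10 ≈ -37.900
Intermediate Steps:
M(C, m) = C*(5 + m) (M(C, m) = (5 + m)*C = C*(5 + m))
s(H, n) = 80 (s(H, n) = -10*(-8) = 80)
A = -3032 (A = 158 - 3190 = -3032)
A/s(43, M(-17, -15)) = -3032/80 = -3032*1/80 = -379/10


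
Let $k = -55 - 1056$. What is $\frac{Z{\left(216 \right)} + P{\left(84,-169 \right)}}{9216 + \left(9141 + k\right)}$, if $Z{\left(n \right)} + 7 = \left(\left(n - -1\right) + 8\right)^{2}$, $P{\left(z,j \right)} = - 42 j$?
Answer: $\frac{28858}{8623} \approx 3.3466$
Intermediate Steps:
$k = -1111$ ($k = -55 - 1056 = -1111$)
$Z{\left(n \right)} = -7 + \left(9 + n\right)^{2}$ ($Z{\left(n \right)} = -7 + \left(\left(n - -1\right) + 8\right)^{2} = -7 + \left(\left(n + 1\right) + 8\right)^{2} = -7 + \left(\left(1 + n\right) + 8\right)^{2} = -7 + \left(9 + n\right)^{2}$)
$\frac{Z{\left(216 \right)} + P{\left(84,-169 \right)}}{9216 + \left(9141 + k\right)} = \frac{\left(-7 + \left(9 + 216\right)^{2}\right) - -7098}{9216 + \left(9141 - 1111\right)} = \frac{\left(-7 + 225^{2}\right) + 7098}{9216 + 8030} = \frac{\left(-7 + 50625\right) + 7098}{17246} = \left(50618 + 7098\right) \frac{1}{17246} = 57716 \cdot \frac{1}{17246} = \frac{28858}{8623}$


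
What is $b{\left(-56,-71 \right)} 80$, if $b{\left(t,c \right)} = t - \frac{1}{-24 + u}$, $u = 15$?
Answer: $- \frac{40240}{9} \approx -4471.1$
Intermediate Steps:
$b{\left(t,c \right)} = \frac{1}{9} + t$ ($b{\left(t,c \right)} = t - \frac{1}{-24 + 15} = t - \frac{1}{-9} = t - - \frac{1}{9} = t + \frac{1}{9} = \frac{1}{9} + t$)
$b{\left(-56,-71 \right)} 80 = \left(\frac{1}{9} - 56\right) 80 = \left(- \frac{503}{9}\right) 80 = - \frac{40240}{9}$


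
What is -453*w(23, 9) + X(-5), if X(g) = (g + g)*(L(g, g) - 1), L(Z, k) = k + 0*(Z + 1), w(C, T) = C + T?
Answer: -14436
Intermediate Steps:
L(Z, k) = k (L(Z, k) = k + 0*(1 + Z) = k + 0 = k)
X(g) = 2*g*(-1 + g) (X(g) = (g + g)*(g - 1) = (2*g)*(-1 + g) = 2*g*(-1 + g))
-453*w(23, 9) + X(-5) = -453*(23 + 9) + 2*(-5)*(-1 - 5) = -453*32 + 2*(-5)*(-6) = -14496 + 60 = -14436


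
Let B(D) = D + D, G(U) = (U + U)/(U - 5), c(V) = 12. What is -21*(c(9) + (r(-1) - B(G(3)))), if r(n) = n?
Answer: -357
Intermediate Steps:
G(U) = 2*U/(-5 + U) (G(U) = (2*U)/(-5 + U) = 2*U/(-5 + U))
B(D) = 2*D
-21*(c(9) + (r(-1) - B(G(3)))) = -21*(12 + (-1 - 2*2*3/(-5 + 3))) = -21*(12 + (-1 - 2*2*3/(-2))) = -21*(12 + (-1 - 2*2*3*(-½))) = -21*(12 + (-1 - 2*(-3))) = -21*(12 + (-1 - 1*(-6))) = -21*(12 + (-1 + 6)) = -21*(12 + 5) = -21*17 = -357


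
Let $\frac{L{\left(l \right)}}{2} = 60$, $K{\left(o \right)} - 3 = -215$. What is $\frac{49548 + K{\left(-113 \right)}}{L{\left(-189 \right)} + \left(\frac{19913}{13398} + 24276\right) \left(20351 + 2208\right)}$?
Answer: $\frac{661003728}{7337762146159} \approx 9.0082 \cdot 10^{-5}$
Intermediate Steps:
$K{\left(o \right)} = -212$ ($K{\left(o \right)} = 3 - 215 = -212$)
$L{\left(l \right)} = 120$ ($L{\left(l \right)} = 2 \cdot 60 = 120$)
$\frac{49548 + K{\left(-113 \right)}}{L{\left(-189 \right)} + \left(\frac{19913}{13398} + 24276\right) \left(20351 + 2208\right)} = \frac{49548 - 212}{120 + \left(\frac{19913}{13398} + 24276\right) \left(20351 + 2208\right)} = \frac{49336}{120 + \left(19913 \cdot \frac{1}{13398} + 24276\right) 22559} = \frac{49336}{120 + \left(\frac{19913}{13398} + 24276\right) 22559} = \frac{49336}{120 + \frac{325269761}{13398} \cdot 22559} = \frac{49336}{120 + \frac{7337760538399}{13398}} = \frac{49336}{\frac{7337762146159}{13398}} = 49336 \cdot \frac{13398}{7337762146159} = \frac{661003728}{7337762146159}$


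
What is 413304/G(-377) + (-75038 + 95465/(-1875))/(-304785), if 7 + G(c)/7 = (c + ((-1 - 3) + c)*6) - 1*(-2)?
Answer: -11678109287783/533640436875 ≈ -21.884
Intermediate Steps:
G(c) = -203 + 49*c (G(c) = -49 + 7*((c + ((-1 - 3) + c)*6) - 1*(-2)) = -49 + 7*((c + (-4 + c)*6) + 2) = -49 + 7*((c + (-24 + 6*c)) + 2) = -49 + 7*((-24 + 7*c) + 2) = -49 + 7*(-22 + 7*c) = -49 + (-154 + 49*c) = -203 + 49*c)
413304/G(-377) + (-75038 + 95465/(-1875))/(-304785) = 413304/(-203 + 49*(-377)) + (-75038 + 95465/(-1875))/(-304785) = 413304/(-203 - 18473) + (-75038 + 95465*(-1/1875))*(-1/304785) = 413304/(-18676) + (-75038 - 19093/375)*(-1/304785) = 413304*(-1/18676) - 28158343/375*(-1/304785) = -103326/4669 + 28158343/114294375 = -11678109287783/533640436875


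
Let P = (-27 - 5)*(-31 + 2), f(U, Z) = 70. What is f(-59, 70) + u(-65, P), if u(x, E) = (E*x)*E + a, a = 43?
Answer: -55976847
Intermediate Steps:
P = 928 (P = -32*(-29) = 928)
u(x, E) = 43 + x*E² (u(x, E) = (E*x)*E + 43 = x*E² + 43 = 43 + x*E²)
f(-59, 70) + u(-65, P) = 70 + (43 - 65*928²) = 70 + (43 - 65*861184) = 70 + (43 - 55976960) = 70 - 55976917 = -55976847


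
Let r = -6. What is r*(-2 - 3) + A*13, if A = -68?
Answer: -854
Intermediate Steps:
r*(-2 - 3) + A*13 = -6*(-2 - 3) - 68*13 = -6*(-5) - 884 = 30 - 884 = -854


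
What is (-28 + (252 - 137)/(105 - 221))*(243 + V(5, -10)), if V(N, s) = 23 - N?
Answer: -30267/4 ≈ -7566.8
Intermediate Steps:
(-28 + (252 - 137)/(105 - 221))*(243 + V(5, -10)) = (-28 + (252 - 137)/(105 - 221))*(243 + (23 - 1*5)) = (-28 + 115/(-116))*(243 + (23 - 5)) = (-28 + 115*(-1/116))*(243 + 18) = (-28 - 115/116)*261 = -3363/116*261 = -30267/4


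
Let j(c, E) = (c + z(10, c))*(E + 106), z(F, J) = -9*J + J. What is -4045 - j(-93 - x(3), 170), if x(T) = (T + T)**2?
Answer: -253273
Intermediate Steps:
x(T) = 4*T**2 (x(T) = (2*T)**2 = 4*T**2)
z(F, J) = -8*J
j(c, E) = -7*c*(106 + E) (j(c, E) = (c - 8*c)*(E + 106) = (-7*c)*(106 + E) = -7*c*(106 + E))
-4045 - j(-93 - x(3), 170) = -4045 - 7*(-93 - 4*3**2)*(-106 - 1*170) = -4045 - 7*(-93 - 4*9)*(-106 - 170) = -4045 - 7*(-93 - 1*36)*(-276) = -4045 - 7*(-93 - 36)*(-276) = -4045 - 7*(-129)*(-276) = -4045 - 1*249228 = -4045 - 249228 = -253273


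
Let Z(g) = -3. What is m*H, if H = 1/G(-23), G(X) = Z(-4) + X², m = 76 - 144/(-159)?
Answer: 2038/13939 ≈ 0.14621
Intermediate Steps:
m = 4076/53 (m = 76 - 144*(-1/159) = 76 + 48/53 = 4076/53 ≈ 76.906)
G(X) = -3 + X²
H = 1/526 (H = 1/(-3 + (-23)²) = 1/(-3 + 529) = 1/526 ≈ 0.0019011)
m*H = (4076/53)*(1/526) = 2038/13939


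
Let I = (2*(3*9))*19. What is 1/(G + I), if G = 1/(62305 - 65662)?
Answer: 3357/3444281 ≈ 0.00097466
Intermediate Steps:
I = 1026 (I = (2*27)*19 = 54*19 = 1026)
G = -1/3357 (G = 1/(-3357) = -1/3357 ≈ -0.00029788)
1/(G + I) = 1/(-1/3357 + 1026) = 1/(3444281/3357) = 3357/3444281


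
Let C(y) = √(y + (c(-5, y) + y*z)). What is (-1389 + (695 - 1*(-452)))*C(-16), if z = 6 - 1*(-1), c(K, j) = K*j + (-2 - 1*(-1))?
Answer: -1694*I ≈ -1694.0*I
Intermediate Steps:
c(K, j) = -1 + K*j (c(K, j) = K*j + (-2 + 1) = K*j - 1 = -1 + K*j)
z = 7 (z = 6 + 1 = 7)
C(y) = √(-1 + 3*y) (C(y) = √(y + ((-1 - 5*y) + y*7)) = √(y + ((-1 - 5*y) + 7*y)) = √(y + (-1 + 2*y)) = √(-1 + 3*y))
(-1389 + (695 - 1*(-452)))*C(-16) = (-1389 + (695 - 1*(-452)))*√(-1 + 3*(-16)) = (-1389 + (695 + 452))*√(-1 - 48) = (-1389 + 1147)*√(-49) = -1694*I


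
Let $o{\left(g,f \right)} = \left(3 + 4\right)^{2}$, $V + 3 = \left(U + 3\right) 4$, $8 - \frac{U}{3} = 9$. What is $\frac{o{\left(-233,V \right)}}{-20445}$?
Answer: $- \frac{49}{20445} \approx -0.0023967$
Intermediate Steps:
$U = -3$ ($U = 24 - 27 = -3$)
$V = -3$ ($V = -3 + \left(-3 + 3\right) 4 = -3 + 0 \cdot 4 = -3 + 0 = -3$)
$o{\left(g,f \right)} = 49$ ($o{\left(g,f \right)} = 7^{2} = 49$)
$\frac{o{\left(-233,V \right)}}{-20445} = \frac{49}{-20445} = 49 \left(- \frac{1}{20445}\right) = - \frac{49}{20445}$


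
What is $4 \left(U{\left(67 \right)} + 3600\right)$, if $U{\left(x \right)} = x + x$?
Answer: $14936$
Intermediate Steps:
$U{\left(x \right)} = 2 x$
$4 \left(U{\left(67 \right)} + 3600\right) = 4 \left(2 \cdot 67 + 3600\right) = 4 \left(134 + 3600\right) = 4 \cdot 3734 = 14936$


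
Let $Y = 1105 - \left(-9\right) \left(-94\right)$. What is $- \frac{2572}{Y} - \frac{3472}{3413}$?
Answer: $- \frac{9677484}{883967} \approx -10.948$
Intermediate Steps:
$Y = 259$ ($Y = 1105 - 846 = 259$)
$- \frac{2572}{Y} - \frac{3472}{3413} = - \frac{2572}{259} - \frac{3472}{3413} = - \frac{9677484}{883967}$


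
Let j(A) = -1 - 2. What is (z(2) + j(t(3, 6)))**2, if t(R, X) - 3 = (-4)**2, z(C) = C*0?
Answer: 9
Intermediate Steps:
z(C) = 0
t(R, X) = 19 (t(R, X) = 3 + (-4)**2 = 3 + 16 = 19)
j(A) = -3
(z(2) + j(t(3, 6)))**2 = (0 - 3)**2 = (-3)**2 = 9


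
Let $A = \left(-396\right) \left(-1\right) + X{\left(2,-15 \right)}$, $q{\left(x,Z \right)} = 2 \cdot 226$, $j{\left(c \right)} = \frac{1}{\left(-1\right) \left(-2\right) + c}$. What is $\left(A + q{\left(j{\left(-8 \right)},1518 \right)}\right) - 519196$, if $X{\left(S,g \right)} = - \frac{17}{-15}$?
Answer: $- \frac{7775203}{15} \approx -5.1835 \cdot 10^{5}$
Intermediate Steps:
$X{\left(S,g \right)} = \frac{17}{15}$ ($X{\left(S,g \right)} = \left(-17\right) \left(- \frac{1}{15}\right) = \frac{17}{15}$)
$j{\left(c \right)} = \frac{1}{2 + c}$
$q{\left(x,Z \right)} = 452$
$A = \frac{5957}{15}$ ($A = \left(-396\right) \left(-1\right) + \frac{17}{15} = 396 + \frac{17}{15} = \frac{5957}{15} \approx 397.13$)
$\left(A + q{\left(j{\left(-8 \right)},1518 \right)}\right) - 519196 = \left(\frac{5957}{15} + 452\right) - 519196 = \frac{12737}{15} - 519196 = - \frac{7775203}{15}$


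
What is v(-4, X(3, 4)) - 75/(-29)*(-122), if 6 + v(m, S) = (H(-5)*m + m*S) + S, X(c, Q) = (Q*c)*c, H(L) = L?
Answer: -11876/29 ≈ -409.52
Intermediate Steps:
X(c, Q) = Q*c²
v(m, S) = -6 + S - 5*m + S*m (v(m, S) = -6 + ((-5*m + m*S) + S) = -6 + ((-5*m + S*m) + S) = -6 + (S - 5*m + S*m) = -6 + S - 5*m + S*m)
v(-4, X(3, 4)) - 75/(-29)*(-122) = (-6 + 4*3² - 5*(-4) + (4*3²)*(-4)) - 75/(-29)*(-122) = (-6 + 4*9 + 20 + (4*9)*(-4)) - 75*(-1/29)*(-122) = (-6 + 36 + 20 + 36*(-4)) + (75/29)*(-122) = (-6 + 36 + 20 - 144) - 9150/29 = -94 - 9150/29 = -11876/29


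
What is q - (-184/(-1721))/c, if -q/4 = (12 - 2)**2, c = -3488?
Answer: -300142377/750356 ≈ -400.00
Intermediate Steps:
q = -400 (q = -4*(12 - 2)**2 = -4*10**2 = -4*100 = -400)
q - (-184/(-1721))/c = -400 - (-184/(-1721))/(-3488) = -400 - (-184*(-1/1721))*(-1)/3488 = -400 - 184*(-1)/(1721*3488) = -400 - 1*(-23/750356) = -400 + 23/750356 = -300142377/750356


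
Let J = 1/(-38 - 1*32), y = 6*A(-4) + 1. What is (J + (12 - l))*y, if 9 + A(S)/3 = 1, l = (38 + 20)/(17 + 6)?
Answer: -2178891/1610 ≈ -1353.3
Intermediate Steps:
l = 58/23 ≈ 2.5217
A(S) = -24 (A(S) = -27 + 3*1 = -27 + 3 = -24)
y = -143 (y = 6*(-24) + 1 = -144 + 1 = -143)
J = -1/70 (J = 1/(-38 - 32) = 1/(-70) = -1/70 ≈ -0.014286)
(J + (12 - l))*y = (-1/70 + (12 - 1*58/23))*(-143) = (-1/70 + (12 - 58/23))*(-143) = (-1/70 + 218/23)*(-143) = (15237/1610)*(-143) = -2178891/1610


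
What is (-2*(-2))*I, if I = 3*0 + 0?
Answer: 0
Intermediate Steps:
I = 0 (I = 0 + 0 = 0)
(-2*(-2))*I = -2*(-2)*0 = 4*0 = 0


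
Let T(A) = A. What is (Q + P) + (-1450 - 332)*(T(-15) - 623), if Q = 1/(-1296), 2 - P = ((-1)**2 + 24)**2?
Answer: 1472635727/1296 ≈ 1.1363e+6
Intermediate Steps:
P = -623 (P = 2 - ((-1)**2 + 24)**2 = 2 - (1 + 24)**2 = 2 - 1*25**2 = 2 - 1*625 = 2 - 625 = -623)
Q = -1/1296 ≈ -0.00077160
(Q + P) + (-1450 - 332)*(T(-15) - 623) = (-1/1296 - 623) + (-1450 - 332)*(-15 - 623) = -807409/1296 - 1782*(-638) = -807409/1296 + 1136916 = 1472635727/1296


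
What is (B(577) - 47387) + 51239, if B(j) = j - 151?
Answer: 4278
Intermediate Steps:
B(j) = -151 + j
(B(577) - 47387) + 51239 = ((-151 + 577) - 47387) + 51239 = (426 - 47387) + 51239 = -46961 + 51239 = 4278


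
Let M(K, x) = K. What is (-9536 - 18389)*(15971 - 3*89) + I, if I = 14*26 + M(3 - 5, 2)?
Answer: -438533838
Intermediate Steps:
I = 362 (I = 14*26 + (3 - 5) = 364 - 2 = 362)
(-9536 - 18389)*(15971 - 3*89) + I = (-9536 - 18389)*(15971 - 3*89) + 362 = -27925*(15971 - 267) + 362 = -27925*15704 + 362 = -438534200 + 362 = -438533838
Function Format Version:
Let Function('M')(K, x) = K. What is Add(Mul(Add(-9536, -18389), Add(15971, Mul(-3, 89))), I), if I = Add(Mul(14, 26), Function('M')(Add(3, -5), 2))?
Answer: -438533838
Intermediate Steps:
I = 362 (I = Add(Mul(14, 26), Add(3, -5)) = Add(364, -2) = 362)
Add(Mul(Add(-9536, -18389), Add(15971, Mul(-3, 89))), I) = Add(Mul(Add(-9536, -18389), Add(15971, Mul(-3, 89))), 362) = Add(Mul(-27925, Add(15971, -267)), 362) = Add(Mul(-27925, 15704), 362) = Add(-438534200, 362) = -438533838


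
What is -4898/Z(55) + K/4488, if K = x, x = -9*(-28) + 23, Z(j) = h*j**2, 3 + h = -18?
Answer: 398501/2879800 ≈ 0.13838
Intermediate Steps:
h = -21 (h = -3 - 18 = -21)
Z(j) = -21*j**2
x = 275 (x = 252 + 23 = 275)
K = 275
-4898/Z(55) + K/4488 = -4898/((-21*55**2)) + 275/4488 = -4898/((-21*3025)) + 275*(1/4488) = -4898/(-63525) + 25/408 = -4898*(-1/63525) + 25/408 = 4898/63525 + 25/408 = 398501/2879800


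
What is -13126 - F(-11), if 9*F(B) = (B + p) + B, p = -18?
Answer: -118094/9 ≈ -13122.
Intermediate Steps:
F(B) = -2 + 2*B/9 (F(B) = ((B - 18) + B)/9 = ((-18 + B) + B)/9 = (-18 + 2*B)/9 = -2 + 2*B/9)
-13126 - F(-11) = -13126 - (-2 + (2/9)*(-11)) = -13126 - (-2 - 22/9) = -13126 - 1*(-40/9) = -13126 + 40/9 = -118094/9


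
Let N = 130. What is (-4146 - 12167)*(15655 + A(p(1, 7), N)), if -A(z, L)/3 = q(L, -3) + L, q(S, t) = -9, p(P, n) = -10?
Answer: -249458396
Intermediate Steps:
A(z, L) = 27 - 3*L (A(z, L) = -3*(-9 + L) = 27 - 3*L)
(-4146 - 12167)*(15655 + A(p(1, 7), N)) = (-4146 - 12167)*(15655 + (27 - 3*130)) = -16313*(15655 + (27 - 390)) = -16313*(15655 - 363) = -16313*15292 = -249458396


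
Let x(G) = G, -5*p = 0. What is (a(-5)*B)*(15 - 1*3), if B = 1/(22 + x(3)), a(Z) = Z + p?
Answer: -12/5 ≈ -2.4000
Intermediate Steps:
p = 0 (p = -⅕*0 = 0)
a(Z) = Z (a(Z) = Z + 0 = Z)
B = 1/25 (B = 1/(22 + 3) = 1/25 ≈ 0.040000)
(a(-5)*B)*(15 - 1*3) = (-5*1/25)*(15 - 1*3) = -(15 - 3)/5 = -⅕*12 = -12/5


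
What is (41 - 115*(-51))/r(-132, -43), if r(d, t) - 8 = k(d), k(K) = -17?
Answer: -5906/9 ≈ -656.22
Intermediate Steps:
r(d, t) = -9 (r(d, t) = 8 - 17 = -9)
(41 - 115*(-51))/r(-132, -43) = (41 - 115*(-51))/(-9) = (41 + 5865)*(-⅑) = 5906*(-⅑) = -5906/9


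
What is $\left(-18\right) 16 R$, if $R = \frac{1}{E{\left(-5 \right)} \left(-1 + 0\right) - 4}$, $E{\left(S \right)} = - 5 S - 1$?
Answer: $\frac{72}{7} \approx 10.286$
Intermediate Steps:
$E{\left(S \right)} = -1 - 5 S$
$R = - \frac{1}{28}$ ($R = \frac{1}{\left(-1 - -25\right) \left(-1 + 0\right) - 4} = \frac{1}{\left(-1 + 25\right) \left(-1\right) - 4} = \frac{1}{24 \left(-1\right) - 4} = \frac{1}{-24 - 4} = \frac{1}{-28} = - \frac{1}{28} \approx -0.035714$)
$\left(-18\right) 16 R = \left(-18\right) 16 \left(- \frac{1}{28}\right) = \left(-288\right) \left(- \frac{1}{28}\right) = \frac{72}{7}$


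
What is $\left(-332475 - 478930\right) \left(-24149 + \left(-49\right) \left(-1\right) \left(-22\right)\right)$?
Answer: $20469313935$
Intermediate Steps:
$\left(-332475 - 478930\right) \left(-24149 + \left(-49\right) \left(-1\right) \left(-22\right)\right) = - 811405 \left(-24149 + 49 \left(-22\right)\right) = - 811405 \left(-24149 - 1078\right) = \left(-811405\right) \left(-25227\right) = 20469313935$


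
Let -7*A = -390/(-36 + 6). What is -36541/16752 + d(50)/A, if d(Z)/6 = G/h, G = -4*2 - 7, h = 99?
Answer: -4052723/2395536 ≈ -1.6918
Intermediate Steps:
G = -15 (G = -8 - 7 = -15)
A = -13/7 (A = -(-390)/(7*(-36 + 6)) = -(-390)/(7*(-30)) = -(-1)*(-390)/210 = -1/7*13 = -13/7 ≈ -1.8571)
d(Z) = -10/11 (d(Z) = 6*(-15/99) = 6*(-15*1/99) = 6*(-5/33) = -10/11)
-36541/16752 + d(50)/A = -36541/16752 - 10/(11*(-13/7)) = -36541*1/16752 - 10/11*(-7/13) = -36541/16752 + 70/143 = -4052723/2395536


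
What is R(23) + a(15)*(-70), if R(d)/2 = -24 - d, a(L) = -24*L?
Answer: 25106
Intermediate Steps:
R(d) = -48 - 2*d (R(d) = 2*(-24 - d) = -48 - 2*d)
R(23) + a(15)*(-70) = (-48 - 2*23) - 24*15*(-70) = (-48 - 46) - 360*(-70) = -94 + 25200 = 25106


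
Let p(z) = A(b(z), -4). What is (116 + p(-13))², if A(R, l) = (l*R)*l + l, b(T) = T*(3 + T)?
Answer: 4804864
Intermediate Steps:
A(R, l) = l + R*l² (A(R, l) = (R*l)*l + l = R*l² + l = l + R*l²)
p(z) = -4 + 16*z*(3 + z) (p(z) = -4*(1 + (z*(3 + z))*(-4)) = -4*(1 - 4*z*(3 + z)) = -4 + 16*z*(3 + z))
(116 + p(-13))² = (116 + (-4 + 16*(-13)*(3 - 13)))² = (116 + (-4 + 16*(-13)*(-10)))² = (116 + (-4 + 2080))² = (116 + 2076)² = 2192² = 4804864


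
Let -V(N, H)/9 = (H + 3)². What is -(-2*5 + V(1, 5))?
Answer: 586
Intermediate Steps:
V(N, H) = -9*(3 + H)² (V(N, H) = -9*(H + 3)² = -9*(3 + H)²)
-(-2*5 + V(1, 5)) = -(-2*5 - 9*(3 + 5)²) = -(-10 - 9*8²) = -(-10 - 9*64) = -(-10 - 576) = -1*(-586) = 586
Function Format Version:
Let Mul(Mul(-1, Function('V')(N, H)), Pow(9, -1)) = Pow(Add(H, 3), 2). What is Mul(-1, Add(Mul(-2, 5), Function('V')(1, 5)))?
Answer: 586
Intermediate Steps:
Function('V')(N, H) = Mul(-9, Pow(Add(3, H), 2)) (Function('V')(N, H) = Mul(-9, Pow(Add(H, 3), 2)) = Mul(-9, Pow(Add(3, H), 2)))
Mul(-1, Add(Mul(-2, 5), Function('V')(1, 5))) = Mul(-1, Add(Mul(-2, 5), Mul(-9, Pow(Add(3, 5), 2)))) = Mul(-1, Add(-10, Mul(-9, Pow(8, 2)))) = Mul(-1, Add(-10, Mul(-9, 64))) = Mul(-1, Add(-10, -576)) = Mul(-1, -586) = 586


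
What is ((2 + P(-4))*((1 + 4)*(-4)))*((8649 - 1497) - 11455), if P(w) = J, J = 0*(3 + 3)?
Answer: 172120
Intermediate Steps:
J = 0 (J = 0*6 = 0)
P(w) = 0
((2 + P(-4))*((1 + 4)*(-4)))*((8649 - 1497) - 11455) = ((2 + 0)*((1 + 4)*(-4)))*((8649 - 1497) - 11455) = (2*(5*(-4)))*(7152 - 11455) = (2*(-20))*(-4303) = -40*(-4303) = 172120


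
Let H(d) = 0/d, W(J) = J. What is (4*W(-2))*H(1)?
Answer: 0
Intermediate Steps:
H(d) = 0
(4*W(-2))*H(1) = (4*(-2))*0 = -8*0 = 0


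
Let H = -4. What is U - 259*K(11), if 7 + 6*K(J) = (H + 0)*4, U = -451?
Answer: 3251/6 ≈ 541.83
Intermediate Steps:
K(J) = -23/6 (K(J) = -7/6 + ((-4 + 0)*4)/6 = -7/6 + (-4*4)/6 = -7/6 + (⅙)*(-16) = -7/6 - 8/3 = -23/6)
U - 259*K(11) = -451 - 259*(-23/6) = -451 + 5957/6 = 3251/6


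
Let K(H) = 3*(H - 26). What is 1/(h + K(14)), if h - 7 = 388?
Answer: 1/359 ≈ 0.0027855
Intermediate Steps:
h = 395 (h = 7 + 388 = 395)
K(H) = -78 + 3*H (K(H) = 3*(-26 + H) = -78 + 3*H)
1/(h + K(14)) = 1/(395 + (-78 + 3*14)) = 1/(395 + (-78 + 42)) = 1/(395 - 36) = 1/359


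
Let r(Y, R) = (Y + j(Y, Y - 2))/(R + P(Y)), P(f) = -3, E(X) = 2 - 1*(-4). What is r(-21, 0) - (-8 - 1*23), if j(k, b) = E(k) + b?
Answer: 131/3 ≈ 43.667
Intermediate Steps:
E(X) = 6 (E(X) = 2 + 4 = 6)
j(k, b) = 6 + b
r(Y, R) = (4 + 2*Y)/(-3 + R) (r(Y, R) = (Y + (6 + (Y - 2)))/(R - 3) = (Y + (6 + (-2 + Y)))/(-3 + R) = (Y + (4 + Y))/(-3 + R) = (4 + 2*Y)/(-3 + R))
r(-21, 0) - (-8 - 1*23) = 2*(2 - 21)/(-3 + 0) - (-8 - 1*23) = 2*(-19)/(-3) - (-8 - 23) = 2*(-1/3)*(-19) - 1*(-31) = 38/3 + 31 = 131/3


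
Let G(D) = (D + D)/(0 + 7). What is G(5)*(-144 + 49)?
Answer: -950/7 ≈ -135.71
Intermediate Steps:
G(D) = 2*D/7 (G(D) = (2*D)/7 = (2*D)*(1/7) = 2*D/7)
G(5)*(-144 + 49) = ((2/7)*5)*(-144 + 49) = (10/7)*(-95) = -950/7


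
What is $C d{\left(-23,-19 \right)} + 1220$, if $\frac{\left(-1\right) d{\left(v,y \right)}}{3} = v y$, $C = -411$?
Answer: $540041$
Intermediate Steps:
$d{\left(v,y \right)} = - 3 v y$
$C d{\left(-23,-19 \right)} + 1220 = - 411 \left(\left(-3\right) \left(-23\right) \left(-19\right)\right) + 1220 = \left(-411\right) \left(-1311\right) + 1220 = 538821 + 1220 = 540041$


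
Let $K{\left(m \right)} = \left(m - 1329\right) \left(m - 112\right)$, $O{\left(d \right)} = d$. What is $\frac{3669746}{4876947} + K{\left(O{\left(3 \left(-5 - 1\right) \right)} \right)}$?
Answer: $\frac{854005858916}{4876947} \approx 1.7511 \cdot 10^{5}$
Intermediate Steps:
$K{\left(m \right)} = \left(-1329 + m\right) \left(-112 + m\right)$
$\frac{3669746}{4876947} + K{\left(O{\left(3 \left(-5 - 1\right) \right)} \right)} = \frac{3669746}{4876947} + \left(148848 + \left(3 \left(-5 - 1\right)\right)^{2} - 1441 \cdot 3 \left(-5 - 1\right)\right) = 3669746 \cdot \frac{1}{4876947} + \left(148848 + \left(3 \left(-6\right)\right)^{2} - 1441 \cdot 3 \left(-6\right)\right) = \frac{3669746}{4876947} + \left(148848 + \left(-18\right)^{2} - -25938\right) = \frac{3669746}{4876947} + \left(148848 + 324 + 25938\right) = \frac{3669746}{4876947} + 175110 = \frac{854005858916}{4876947}$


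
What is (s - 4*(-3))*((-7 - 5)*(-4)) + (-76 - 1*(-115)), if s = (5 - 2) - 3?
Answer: 615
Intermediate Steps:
s = 0 (s = 3 - 3 = 0)
(s - 4*(-3))*((-7 - 5)*(-4)) + (-76 - 1*(-115)) = (0 - 4*(-3))*((-7 - 5)*(-4)) + (-76 - 1*(-115)) = (0 + 12)*(-12*(-4)) + (-76 + 115) = 12*48 + 39 = 576 + 39 = 615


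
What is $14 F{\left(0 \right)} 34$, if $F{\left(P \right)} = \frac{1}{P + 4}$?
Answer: $119$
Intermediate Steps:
$F{\left(P \right)} = \frac{1}{4 + P}$
$14 F{\left(0 \right)} 34 = \frac{14}{4 + 0} \cdot 34 = \frac{14}{4} \cdot 34 = 14 \cdot \frac{1}{4} \cdot 34 = \frac{7}{2} \cdot 34 = 119$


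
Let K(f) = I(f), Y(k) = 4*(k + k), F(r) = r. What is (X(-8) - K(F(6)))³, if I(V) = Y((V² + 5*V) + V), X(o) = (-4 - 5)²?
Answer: -121287375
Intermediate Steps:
X(o) = 81 (X(o) = (-9)² = 81)
Y(k) = 8*k (Y(k) = 4*(2*k) = 8*k)
I(V) = 8*V² + 48*V (I(V) = 8*((V² + 5*V) + V) = 8*(V² + 6*V) = 8*V² + 48*V)
K(f) = 8*f*(6 + f)
(X(-8) - K(F(6)))³ = (81 - 8*6*(6 + 6))³ = (81 - 8*6*12)³ = (81 - 1*576)³ = (81 - 576)³ = (-495)³ = -121287375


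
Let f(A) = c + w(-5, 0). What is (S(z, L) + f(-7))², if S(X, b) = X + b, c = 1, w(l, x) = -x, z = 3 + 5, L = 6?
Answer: 225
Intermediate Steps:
z = 8
f(A) = 1 (f(A) = 1 - 1*0 = 1 + 0 = 1)
(S(z, L) + f(-7))² = ((8 + 6) + 1)² = (14 + 1)² = 15² = 225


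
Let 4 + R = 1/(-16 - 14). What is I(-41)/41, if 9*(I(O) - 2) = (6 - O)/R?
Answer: 256/14883 ≈ 0.017201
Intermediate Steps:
R = -121/30 (R = -4 + 1/(-16 - 14) = -4 + 1/(-30) = -4 - 1/30 = -121/30 ≈ -4.0333)
I(O) = 222/121 + 10*O/363 (I(O) = 2 + ((6 - O)/(-121/30))/9 = 2 + ((6 - O)*(-30/121))/9 = 2 + (-180/121 + 30*O/121)/9 = 2 + (-20/121 + 10*O/363) = 222/121 + 10*O/363)
I(-41)/41 = (222/121 + (10/363)*(-41))/41 = (222/121 - 410/363)/41 = (1/41)*(256/363) = 256/14883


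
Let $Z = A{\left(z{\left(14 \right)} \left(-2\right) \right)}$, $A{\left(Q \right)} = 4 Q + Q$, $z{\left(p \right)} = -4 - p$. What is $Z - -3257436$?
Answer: $3257616$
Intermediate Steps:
$A{\left(Q \right)} = 5 Q$
$Z = 180$ ($Z = 5 \left(-4 - 14\right) \left(-2\right) = 5 \left(\left(-18\right) \left(-2\right)\right) = 5 \cdot 36 = 180$)
$Z - -3257436 = 180 - -3257436 = 180 + 3257436 = 3257616$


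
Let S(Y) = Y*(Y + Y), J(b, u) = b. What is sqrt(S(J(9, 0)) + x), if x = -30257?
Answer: I*sqrt(30095) ≈ 173.48*I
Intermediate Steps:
S(Y) = 2*Y**2 (S(Y) = Y*(2*Y) = 2*Y**2)
sqrt(S(J(9, 0)) + x) = sqrt(2*9**2 - 30257) = sqrt(2*81 - 30257) = sqrt(162 - 30257) = sqrt(-30095) = I*sqrt(30095)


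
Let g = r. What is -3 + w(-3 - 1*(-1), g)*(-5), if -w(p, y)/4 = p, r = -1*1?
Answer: -43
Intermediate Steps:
r = -1
g = -1
w(p, y) = -4*p
-3 + w(-3 - 1*(-1), g)*(-5) = -3 - 4*(-3 - 1*(-1))*(-5) = -3 - 4*(-3 + 1)*(-5) = -3 - 4*(-2)*(-5) = -3 + 8*(-5) = -3 - 40 = -43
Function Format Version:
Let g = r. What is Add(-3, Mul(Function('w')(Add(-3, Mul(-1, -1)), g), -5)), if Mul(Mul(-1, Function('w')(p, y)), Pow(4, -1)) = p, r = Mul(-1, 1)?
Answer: -43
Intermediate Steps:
r = -1
g = -1
Function('w')(p, y) = Mul(-4, p)
Add(-3, Mul(Function('w')(Add(-3, Mul(-1, -1)), g), -5)) = Add(-3, Mul(Mul(-4, Add(-3, Mul(-1, -1))), -5)) = Add(-3, Mul(Mul(-4, Add(-3, 1)), -5)) = Add(-3, Mul(Mul(-4, -2), -5)) = Add(-3, Mul(8, -5)) = Add(-3, -40) = -43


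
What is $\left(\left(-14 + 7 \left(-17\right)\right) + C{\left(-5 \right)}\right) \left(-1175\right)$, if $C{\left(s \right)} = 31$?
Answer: $119850$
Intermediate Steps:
$\left(\left(-14 + 7 \left(-17\right)\right) + C{\left(-5 \right)}\right) \left(-1175\right) = \left(\left(-14 + 7 \left(-17\right)\right) + 31\right) \left(-1175\right) = \left(\left(-14 - 119\right) + 31\right) \left(-1175\right) = \left(-133 + 31\right) \left(-1175\right) = \left(-102\right) \left(-1175\right) = 119850$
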